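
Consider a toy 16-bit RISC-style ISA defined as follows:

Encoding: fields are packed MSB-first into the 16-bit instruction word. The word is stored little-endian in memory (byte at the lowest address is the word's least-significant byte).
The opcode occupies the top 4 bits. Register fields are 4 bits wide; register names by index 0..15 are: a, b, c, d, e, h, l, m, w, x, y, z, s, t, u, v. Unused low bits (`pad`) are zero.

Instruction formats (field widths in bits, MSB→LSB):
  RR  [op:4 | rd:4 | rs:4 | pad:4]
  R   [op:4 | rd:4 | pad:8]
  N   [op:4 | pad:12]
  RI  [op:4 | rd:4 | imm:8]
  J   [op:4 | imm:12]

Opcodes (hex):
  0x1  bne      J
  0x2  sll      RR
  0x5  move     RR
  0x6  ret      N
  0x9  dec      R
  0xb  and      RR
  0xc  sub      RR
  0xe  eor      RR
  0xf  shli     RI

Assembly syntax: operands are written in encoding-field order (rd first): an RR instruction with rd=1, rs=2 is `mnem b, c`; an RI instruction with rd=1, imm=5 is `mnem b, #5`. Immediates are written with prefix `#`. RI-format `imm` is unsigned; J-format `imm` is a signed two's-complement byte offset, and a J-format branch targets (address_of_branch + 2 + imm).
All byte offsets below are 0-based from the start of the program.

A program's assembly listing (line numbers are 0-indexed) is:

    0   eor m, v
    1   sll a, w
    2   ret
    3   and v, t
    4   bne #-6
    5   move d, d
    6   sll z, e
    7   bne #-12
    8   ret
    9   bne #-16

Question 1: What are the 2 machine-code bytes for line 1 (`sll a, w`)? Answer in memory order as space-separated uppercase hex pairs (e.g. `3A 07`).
L1: sll op=0x2:4|rd=0:4|rs=8:4|pad=0:4 ⇒ 0x2080 ⇒ little 80 20

80 20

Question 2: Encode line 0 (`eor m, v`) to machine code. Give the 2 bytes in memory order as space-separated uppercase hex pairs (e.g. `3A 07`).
0. eor fields op=0xe:4|rd=7:4|rs=15:4|pad=0:4 → word e7f0h → f0 e7

F0 E7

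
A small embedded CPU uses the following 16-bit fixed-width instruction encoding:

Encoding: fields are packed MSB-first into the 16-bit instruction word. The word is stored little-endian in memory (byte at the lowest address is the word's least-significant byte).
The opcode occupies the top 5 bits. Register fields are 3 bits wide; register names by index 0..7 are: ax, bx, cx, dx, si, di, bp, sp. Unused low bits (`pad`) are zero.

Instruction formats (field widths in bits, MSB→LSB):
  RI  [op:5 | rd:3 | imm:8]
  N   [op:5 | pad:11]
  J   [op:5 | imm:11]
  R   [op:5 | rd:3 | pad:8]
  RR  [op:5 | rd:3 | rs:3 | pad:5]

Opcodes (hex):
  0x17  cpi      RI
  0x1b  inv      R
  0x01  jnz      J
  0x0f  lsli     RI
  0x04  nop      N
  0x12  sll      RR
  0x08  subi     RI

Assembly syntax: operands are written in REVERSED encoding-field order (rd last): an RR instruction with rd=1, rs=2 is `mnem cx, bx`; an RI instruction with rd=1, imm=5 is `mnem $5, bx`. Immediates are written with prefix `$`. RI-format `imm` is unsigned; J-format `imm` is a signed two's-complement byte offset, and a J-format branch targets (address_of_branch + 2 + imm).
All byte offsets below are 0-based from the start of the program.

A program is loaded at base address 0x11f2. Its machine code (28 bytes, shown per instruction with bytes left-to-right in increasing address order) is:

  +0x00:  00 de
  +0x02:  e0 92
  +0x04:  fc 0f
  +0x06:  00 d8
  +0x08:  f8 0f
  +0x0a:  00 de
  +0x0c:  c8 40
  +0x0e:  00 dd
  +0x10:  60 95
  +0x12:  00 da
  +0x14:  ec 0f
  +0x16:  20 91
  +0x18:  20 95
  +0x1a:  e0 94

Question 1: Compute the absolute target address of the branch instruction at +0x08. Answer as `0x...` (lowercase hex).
@+08  little-endian(f8 0f) = 0x0ff8
  opcode bits[15:11]=0x1: jnz/J
  imm@[10:0]=0x7f8 (s11→-8) ⇒ $-8
  target = base 0x11f2 + off 0x08 + 2 + imm -8 = 0x11f4

0x11f4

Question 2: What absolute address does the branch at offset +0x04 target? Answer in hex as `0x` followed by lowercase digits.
off 0x04: read fc 0f as little → 0x0ffc
  opcode bits[15:11]=0x1: jnz/J
  imm@[10:0]=0x7fc (s11→-4) ⇒ $-4
  target = base 0x11f2 + off 0x04 + 2 + imm -4 = 0x11f4

0x11f4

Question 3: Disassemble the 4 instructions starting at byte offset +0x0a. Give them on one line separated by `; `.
off 0x0a: read 00 de as little → 0xde00
  op=0xde00>>11=0x1b ⇒ inv (R)
  rd@[10:8]=0x6 ⇒ bp
off 0x0c: read c8 40 as little → 0x40c8
  op=0x40c8>>11=0x8 ⇒ subi (RI)
  rd@[10:8]=0x0 ⇒ ax
  imm@[7:0]=0xc8 ⇒ $200
off 0x0e: read 00 dd as little → 0xdd00
  op=0xdd00>>11=0x1b ⇒ inv (R)
  rd@[10:8]=0x5 ⇒ di
off 0x10: read 60 95 as little → 0x9560
  op=0x9560>>11=0x12 ⇒ sll (RR)
  rd@[10:8]=0x5 ⇒ di
  rs@[7:5]=0x3 ⇒ dx

inv bp; subi $200, ax; inv di; sll dx, di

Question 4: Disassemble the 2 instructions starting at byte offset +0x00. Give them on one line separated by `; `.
inv bp; sll sp, cx

+0x00: 00 de ⇒ word 0xde00 (little)
  opcode bits[15:11]=0x1b: inv/R
  rd@[10:8]=0x6 ⇒ bp
+0x02: e0 92 ⇒ word 0x92e0 (little)
  opcode bits[15:11]=0x12: sll/RR
  rd@[10:8]=0x2 ⇒ cx
  rs@[7:5]=0x7 ⇒ sp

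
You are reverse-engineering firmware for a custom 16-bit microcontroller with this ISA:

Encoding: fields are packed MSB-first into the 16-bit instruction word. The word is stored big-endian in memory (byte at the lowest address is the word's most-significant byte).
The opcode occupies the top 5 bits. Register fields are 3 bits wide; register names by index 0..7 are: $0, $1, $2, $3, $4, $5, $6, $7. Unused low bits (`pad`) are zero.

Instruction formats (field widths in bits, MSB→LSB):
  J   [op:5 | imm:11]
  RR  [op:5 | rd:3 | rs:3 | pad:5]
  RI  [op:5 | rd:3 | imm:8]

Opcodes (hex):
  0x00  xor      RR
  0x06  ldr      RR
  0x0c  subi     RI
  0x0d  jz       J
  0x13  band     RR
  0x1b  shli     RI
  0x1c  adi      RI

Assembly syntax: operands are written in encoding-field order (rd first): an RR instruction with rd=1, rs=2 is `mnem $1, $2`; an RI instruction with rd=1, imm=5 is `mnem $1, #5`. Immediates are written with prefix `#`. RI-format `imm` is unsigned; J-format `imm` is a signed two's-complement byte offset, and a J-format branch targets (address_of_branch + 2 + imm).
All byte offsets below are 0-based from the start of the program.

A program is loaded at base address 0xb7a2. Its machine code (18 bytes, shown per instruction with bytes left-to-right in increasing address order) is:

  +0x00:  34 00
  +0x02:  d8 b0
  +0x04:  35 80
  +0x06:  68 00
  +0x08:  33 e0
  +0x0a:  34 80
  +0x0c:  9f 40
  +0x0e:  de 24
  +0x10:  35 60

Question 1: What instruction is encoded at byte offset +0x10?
ldr $5, $3

off 0x10: read 35 60 as big → 0x3560
  op=0x3560>>11=0x6 ⇒ ldr (RR)
  rd@[10:8]=0x5 ⇒ $5
  rs@[7:5]=0x3 ⇒ $3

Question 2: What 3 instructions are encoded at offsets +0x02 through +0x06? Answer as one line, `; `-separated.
shli $0, #176; ldr $5, $4; jz #0

@+02  big-endian(d8 b0) = 0xd8b0
  opcode bits[15:11]=0x1b: shli/RI
  [10:8] rd=0 = $0
  [7:0] imm=176 = #176
@+04  big-endian(35 80) = 0x3580
  opcode bits[15:11]=0x6: ldr/RR
  [10:8] rd=5 = $5
  [7:5] rs=4 = $4
@+06  big-endian(68 00) = 0x6800
  opcode bits[15:11]=0xd: jz/J
  [10:0] imm=0 = #0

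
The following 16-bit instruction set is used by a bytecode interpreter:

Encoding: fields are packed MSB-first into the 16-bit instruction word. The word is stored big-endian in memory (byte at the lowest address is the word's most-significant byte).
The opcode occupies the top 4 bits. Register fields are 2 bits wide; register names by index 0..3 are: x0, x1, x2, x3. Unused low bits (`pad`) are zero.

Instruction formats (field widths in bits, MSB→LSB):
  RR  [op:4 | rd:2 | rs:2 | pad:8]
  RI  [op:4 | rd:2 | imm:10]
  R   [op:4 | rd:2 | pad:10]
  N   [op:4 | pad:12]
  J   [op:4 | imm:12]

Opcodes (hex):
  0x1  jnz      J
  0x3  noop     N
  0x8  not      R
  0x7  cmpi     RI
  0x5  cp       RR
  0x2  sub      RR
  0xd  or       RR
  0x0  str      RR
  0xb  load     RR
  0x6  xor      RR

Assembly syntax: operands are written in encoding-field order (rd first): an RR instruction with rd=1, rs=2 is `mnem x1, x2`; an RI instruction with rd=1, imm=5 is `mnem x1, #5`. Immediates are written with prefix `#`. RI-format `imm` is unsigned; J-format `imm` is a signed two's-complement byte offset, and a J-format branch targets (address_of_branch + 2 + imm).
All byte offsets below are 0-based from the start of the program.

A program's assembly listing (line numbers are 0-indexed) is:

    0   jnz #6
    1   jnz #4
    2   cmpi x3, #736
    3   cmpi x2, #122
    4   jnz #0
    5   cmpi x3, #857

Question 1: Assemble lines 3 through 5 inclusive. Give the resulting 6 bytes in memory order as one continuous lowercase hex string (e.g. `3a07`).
3. cmpi fields op=0x7:4|rd=2:2|imm=122:10 → word 787ah → 78 7a
4. jnz fields op=0x1:4|imm=0:12 → word 1000h → 10 00
5. cmpi fields op=0x7:4|rd=3:2|imm=857:10 → word 7f59h → 7f 59

787a10007f59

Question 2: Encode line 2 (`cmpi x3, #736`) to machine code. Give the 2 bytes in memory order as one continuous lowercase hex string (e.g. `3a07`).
7ee0

line 2 (cmpi): pack op=0x7:4|rd=3:2|imm=736:10 = 0x7ee0; big→ 7e e0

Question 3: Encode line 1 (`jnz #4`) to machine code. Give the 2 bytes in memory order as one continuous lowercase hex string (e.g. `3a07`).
L1: jnz op=0x1:4|imm=4:12 ⇒ 0x1004 ⇒ big 10 04

1004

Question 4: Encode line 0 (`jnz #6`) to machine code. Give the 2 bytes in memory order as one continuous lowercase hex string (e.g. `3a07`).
1006

L0: jnz op=0x1:4|imm=6:12 ⇒ 0x1006 ⇒ big 10 06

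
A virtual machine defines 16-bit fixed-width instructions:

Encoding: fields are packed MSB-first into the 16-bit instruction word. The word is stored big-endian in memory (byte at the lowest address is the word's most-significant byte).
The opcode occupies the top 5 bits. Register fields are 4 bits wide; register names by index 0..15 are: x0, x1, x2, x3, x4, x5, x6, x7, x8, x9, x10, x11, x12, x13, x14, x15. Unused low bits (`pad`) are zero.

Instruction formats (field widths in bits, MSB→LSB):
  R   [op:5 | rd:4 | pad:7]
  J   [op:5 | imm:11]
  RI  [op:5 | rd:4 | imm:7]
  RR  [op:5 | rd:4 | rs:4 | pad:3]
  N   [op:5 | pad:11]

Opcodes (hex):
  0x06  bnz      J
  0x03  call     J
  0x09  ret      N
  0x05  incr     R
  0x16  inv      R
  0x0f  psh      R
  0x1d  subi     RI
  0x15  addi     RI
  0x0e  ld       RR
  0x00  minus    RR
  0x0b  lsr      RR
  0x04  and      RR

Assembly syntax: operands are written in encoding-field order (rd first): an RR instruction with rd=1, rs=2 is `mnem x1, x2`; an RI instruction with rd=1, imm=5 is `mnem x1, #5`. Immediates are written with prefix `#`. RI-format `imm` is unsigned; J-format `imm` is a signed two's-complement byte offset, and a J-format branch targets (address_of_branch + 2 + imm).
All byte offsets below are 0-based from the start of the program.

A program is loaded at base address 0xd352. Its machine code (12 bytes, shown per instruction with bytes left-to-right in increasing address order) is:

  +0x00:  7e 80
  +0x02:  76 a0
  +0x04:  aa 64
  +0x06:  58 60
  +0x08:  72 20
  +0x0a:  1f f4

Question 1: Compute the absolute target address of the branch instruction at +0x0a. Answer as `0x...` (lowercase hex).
0xd352

off 0x0a: read 1f f4 as big → 0x1ff4
  opcode bits[15:11]=0x3: call/J
  imm@[10:0]=0x7f4 (s11→-12) ⇒ #-12
  target = base 0xd352 + off 0x0a + 2 + imm -12 = 0xd352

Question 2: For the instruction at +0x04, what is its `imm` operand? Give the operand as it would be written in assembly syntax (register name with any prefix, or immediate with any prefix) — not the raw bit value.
#100

[04] aa 64 → 0xaa64
  top 5b → 0x15 → addi [RI]
  [10:7] rd=4 = x4
  [6:0] imm=100 = #100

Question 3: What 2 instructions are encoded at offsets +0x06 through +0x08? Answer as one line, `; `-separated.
lsr x0, x12; ld x4, x4

[06] 58 60 → 0x5860
  op=0x5860>>11=0xb ⇒ lsr (RR)
  rd@[10:7]=0x0 ⇒ x0
  rs@[6:3]=0xc ⇒ x12
[08] 72 20 → 0x7220
  op=0x7220>>11=0xe ⇒ ld (RR)
  rd@[10:7]=0x4 ⇒ x4
  rs@[6:3]=0x4 ⇒ x4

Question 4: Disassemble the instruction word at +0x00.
psh x13

off 0x00: read 7e 80 as big → 0x7e80
  op=0x7e80>>11=0xf ⇒ psh (R)
  [10:7] rd=13 = x13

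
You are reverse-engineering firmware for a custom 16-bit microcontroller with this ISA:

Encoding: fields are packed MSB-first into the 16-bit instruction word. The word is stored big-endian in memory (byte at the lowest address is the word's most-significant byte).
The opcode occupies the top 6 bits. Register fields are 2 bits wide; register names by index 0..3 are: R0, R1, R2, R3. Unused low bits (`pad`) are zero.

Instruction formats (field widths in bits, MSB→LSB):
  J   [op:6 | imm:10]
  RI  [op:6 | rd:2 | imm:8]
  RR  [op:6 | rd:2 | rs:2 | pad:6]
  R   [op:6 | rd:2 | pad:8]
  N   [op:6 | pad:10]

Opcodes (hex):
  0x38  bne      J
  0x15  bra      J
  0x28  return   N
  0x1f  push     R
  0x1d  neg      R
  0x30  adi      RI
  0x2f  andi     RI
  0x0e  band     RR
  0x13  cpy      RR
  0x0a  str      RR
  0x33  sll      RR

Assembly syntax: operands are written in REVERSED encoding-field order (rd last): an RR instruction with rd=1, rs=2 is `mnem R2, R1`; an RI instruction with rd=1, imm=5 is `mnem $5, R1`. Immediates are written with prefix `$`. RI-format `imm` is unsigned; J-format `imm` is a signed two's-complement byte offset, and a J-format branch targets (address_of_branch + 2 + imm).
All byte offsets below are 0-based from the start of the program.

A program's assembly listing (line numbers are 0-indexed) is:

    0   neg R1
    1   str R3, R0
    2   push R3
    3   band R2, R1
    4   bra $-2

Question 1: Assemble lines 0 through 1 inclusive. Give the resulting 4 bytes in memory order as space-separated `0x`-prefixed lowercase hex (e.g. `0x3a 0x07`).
0x75 0x00 0x28 0xc0

line 0 (neg): pack op=0x1d:6|rd=1:2|pad=0:8 = 0x7500; big→ 75 00
line 1 (str): pack op=0xa:6|rd=0:2|rs=3:2|pad=0:6 = 0x28c0; big→ 28 c0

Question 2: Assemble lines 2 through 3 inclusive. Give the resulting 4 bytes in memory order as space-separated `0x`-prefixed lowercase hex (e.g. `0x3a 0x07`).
line 2 (push): pack op=0x1f:6|rd=3:2|pad=0:8 = 0x7f00; big→ 7f 00
line 3 (band): pack op=0xe:6|rd=1:2|rs=2:2|pad=0:6 = 0x3980; big→ 39 80

0x7f 0x00 0x39 0x80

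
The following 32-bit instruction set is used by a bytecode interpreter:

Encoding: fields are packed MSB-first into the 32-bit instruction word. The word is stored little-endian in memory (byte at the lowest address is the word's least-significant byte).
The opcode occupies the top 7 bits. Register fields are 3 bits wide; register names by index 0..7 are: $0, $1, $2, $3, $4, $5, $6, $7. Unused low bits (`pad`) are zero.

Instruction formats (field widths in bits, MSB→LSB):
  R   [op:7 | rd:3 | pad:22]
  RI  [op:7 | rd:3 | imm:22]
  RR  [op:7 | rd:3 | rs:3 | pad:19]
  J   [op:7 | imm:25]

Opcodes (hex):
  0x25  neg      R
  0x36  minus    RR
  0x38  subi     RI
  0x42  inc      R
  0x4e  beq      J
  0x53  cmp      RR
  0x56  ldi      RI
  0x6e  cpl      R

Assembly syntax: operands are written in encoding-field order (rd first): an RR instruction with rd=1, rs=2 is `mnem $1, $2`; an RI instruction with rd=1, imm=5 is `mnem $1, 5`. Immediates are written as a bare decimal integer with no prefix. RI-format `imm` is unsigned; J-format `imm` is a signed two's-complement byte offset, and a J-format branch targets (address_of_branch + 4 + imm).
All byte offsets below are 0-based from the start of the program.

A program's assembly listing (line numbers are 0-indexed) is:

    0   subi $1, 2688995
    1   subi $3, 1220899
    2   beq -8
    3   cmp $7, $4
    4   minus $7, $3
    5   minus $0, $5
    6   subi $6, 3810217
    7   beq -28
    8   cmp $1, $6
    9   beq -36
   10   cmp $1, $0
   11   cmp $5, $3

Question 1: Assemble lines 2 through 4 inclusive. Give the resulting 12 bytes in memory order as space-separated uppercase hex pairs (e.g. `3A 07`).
L2: beq op=0x4e:7|imm=-8:25 ⇒ 0x9dfffff8 ⇒ little f8 ff ff 9d
L3: cmp op=0x53:7|rd=7:3|rs=4:3|pad=0:19 ⇒ 0xa7e00000 ⇒ little 00 00 e0 a7
L4: minus op=0x36:7|rd=7:3|rs=3:3|pad=0:19 ⇒ 0x6dd80000 ⇒ little 00 00 d8 6d

F8 FF FF 9D 00 00 E0 A7 00 00 D8 6D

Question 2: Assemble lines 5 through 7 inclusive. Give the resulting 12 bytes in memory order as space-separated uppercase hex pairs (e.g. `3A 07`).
line 5 (minus): pack op=0x36:7|rd=0:3|rs=5:3|pad=0:19 = 0x6c280000; little→ 00 00 28 6c
line 6 (subi): pack op=0x38:7|rd=6:3|imm=3810217:22 = 0x71ba23a9; little→ a9 23 ba 71
line 7 (beq): pack op=0x4e:7|imm=-28:25 = 0x9dffffe4; little→ e4 ff ff 9d

00 00 28 6C A9 23 BA 71 E4 FF FF 9D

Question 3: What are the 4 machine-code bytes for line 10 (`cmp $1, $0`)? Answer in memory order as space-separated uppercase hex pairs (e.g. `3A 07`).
L10: cmp op=0x53:7|rd=1:3|rs=0:3|pad=0:19 ⇒ 0xa6400000 ⇒ little 00 00 40 a6

00 00 40 A6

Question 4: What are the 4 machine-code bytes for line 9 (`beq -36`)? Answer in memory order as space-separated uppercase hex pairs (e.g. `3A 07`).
DC FF FF 9D

L9: beq op=0x4e:7|imm=-36:25 ⇒ 0x9dffffdc ⇒ little dc ff ff 9d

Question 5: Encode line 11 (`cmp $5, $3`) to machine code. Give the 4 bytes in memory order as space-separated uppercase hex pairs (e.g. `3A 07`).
L11: cmp op=0x53:7|rd=5:3|rs=3:3|pad=0:19 ⇒ 0xa7580000 ⇒ little 00 00 58 a7

00 00 58 A7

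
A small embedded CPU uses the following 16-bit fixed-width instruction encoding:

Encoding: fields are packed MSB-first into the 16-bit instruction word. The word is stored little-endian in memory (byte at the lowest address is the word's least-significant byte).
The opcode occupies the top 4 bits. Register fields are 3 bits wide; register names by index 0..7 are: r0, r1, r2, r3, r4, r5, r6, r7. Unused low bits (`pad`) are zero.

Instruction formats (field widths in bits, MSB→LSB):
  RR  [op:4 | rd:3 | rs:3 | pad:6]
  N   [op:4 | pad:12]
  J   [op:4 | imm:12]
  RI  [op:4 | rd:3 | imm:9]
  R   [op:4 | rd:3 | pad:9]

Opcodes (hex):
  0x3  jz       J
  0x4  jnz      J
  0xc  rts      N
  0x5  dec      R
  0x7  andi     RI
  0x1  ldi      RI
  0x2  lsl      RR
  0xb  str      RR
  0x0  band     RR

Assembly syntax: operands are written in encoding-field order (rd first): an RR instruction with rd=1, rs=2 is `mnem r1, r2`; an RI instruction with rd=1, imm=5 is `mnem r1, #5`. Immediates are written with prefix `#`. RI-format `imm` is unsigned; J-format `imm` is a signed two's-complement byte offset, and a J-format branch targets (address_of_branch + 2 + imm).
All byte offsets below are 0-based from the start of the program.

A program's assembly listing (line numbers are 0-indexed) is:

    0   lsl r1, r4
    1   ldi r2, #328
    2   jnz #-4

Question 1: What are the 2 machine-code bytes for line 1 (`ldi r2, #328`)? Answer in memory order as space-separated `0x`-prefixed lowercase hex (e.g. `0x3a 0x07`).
0x48 0x15

line 1 (ldi): pack op=0x1:4|rd=2:3|imm=328:9 = 0x1548; little→ 48 15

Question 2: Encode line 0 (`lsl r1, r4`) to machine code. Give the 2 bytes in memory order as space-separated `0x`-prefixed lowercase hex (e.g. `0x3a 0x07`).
0x00 0x23

line 0 (lsl): pack op=0x2:4|rd=1:3|rs=4:3|pad=0:6 = 0x2300; little→ 00 23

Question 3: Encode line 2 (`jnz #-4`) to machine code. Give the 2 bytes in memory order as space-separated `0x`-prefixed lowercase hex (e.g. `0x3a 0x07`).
2. jnz fields op=0x4:4|imm=-4:12 → word 4ffch → fc 4f

0xfc 0x4f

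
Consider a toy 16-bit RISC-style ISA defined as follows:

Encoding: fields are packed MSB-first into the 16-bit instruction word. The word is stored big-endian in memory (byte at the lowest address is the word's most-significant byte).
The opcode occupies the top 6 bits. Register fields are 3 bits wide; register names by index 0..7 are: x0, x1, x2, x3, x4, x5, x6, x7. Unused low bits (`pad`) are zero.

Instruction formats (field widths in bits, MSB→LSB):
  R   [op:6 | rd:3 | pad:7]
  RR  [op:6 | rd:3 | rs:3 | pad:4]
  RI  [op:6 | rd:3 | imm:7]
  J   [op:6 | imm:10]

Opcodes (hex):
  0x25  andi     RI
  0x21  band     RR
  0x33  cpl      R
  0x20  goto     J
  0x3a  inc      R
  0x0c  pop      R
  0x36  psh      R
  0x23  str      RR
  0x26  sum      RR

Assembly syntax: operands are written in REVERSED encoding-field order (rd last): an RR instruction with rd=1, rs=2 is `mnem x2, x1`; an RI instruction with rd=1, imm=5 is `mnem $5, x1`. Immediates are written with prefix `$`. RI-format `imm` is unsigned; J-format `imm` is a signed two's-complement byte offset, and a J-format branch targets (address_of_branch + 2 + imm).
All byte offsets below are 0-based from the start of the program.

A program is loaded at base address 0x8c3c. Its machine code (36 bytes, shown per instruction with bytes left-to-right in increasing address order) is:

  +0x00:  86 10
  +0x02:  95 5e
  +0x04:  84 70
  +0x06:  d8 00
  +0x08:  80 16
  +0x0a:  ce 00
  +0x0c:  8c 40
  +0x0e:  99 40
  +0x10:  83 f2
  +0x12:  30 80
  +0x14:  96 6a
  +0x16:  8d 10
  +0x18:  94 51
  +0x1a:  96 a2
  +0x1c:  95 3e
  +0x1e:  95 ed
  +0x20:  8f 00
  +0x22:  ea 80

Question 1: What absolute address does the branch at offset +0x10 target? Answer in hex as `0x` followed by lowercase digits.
@+10  big-endian(83 f2) = 0x83f2
  opcode bits[15:10]=0x20: goto/J
  imm: (w>>0)&0x3ff=0x3f2 (s10→-14) → $-14
  target = base 0x8c3c + off 0x10 + 2 + imm -14 = 0x8c40

0x8c40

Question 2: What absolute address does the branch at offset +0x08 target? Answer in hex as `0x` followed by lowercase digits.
@+08  big-endian(80 16) = 0x8016
  top 6b → 0x20 → goto [J]
  [9:0] imm=22 = $22
  target = base 0x8c3c + off 0x08 + 2 + imm 22 = 0x8c5c

0x8c5c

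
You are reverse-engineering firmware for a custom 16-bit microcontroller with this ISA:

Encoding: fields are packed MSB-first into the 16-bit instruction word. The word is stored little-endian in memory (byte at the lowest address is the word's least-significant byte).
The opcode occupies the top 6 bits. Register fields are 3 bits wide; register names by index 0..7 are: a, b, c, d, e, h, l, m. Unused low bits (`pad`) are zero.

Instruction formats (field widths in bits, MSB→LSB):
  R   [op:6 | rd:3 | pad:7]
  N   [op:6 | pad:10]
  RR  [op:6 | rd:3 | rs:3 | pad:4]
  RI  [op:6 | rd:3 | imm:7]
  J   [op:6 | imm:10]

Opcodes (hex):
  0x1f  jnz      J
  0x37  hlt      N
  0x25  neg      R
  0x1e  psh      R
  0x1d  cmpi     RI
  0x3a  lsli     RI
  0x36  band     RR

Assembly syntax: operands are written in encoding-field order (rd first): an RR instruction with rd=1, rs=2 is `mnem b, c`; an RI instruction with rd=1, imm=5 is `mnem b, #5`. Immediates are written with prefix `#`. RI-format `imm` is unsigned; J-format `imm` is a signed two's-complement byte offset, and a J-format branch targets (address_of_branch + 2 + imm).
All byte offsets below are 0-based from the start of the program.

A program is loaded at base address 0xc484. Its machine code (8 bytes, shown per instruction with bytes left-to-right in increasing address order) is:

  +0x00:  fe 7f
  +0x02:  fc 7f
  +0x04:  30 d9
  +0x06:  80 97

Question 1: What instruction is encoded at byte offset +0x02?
jnz #-4

off 0x02: read fc 7f as little → 0x7ffc
  top 6b → 0x1f → jnz [J]
  imm@[9:0]=0x3fc (s10→-4) ⇒ #-4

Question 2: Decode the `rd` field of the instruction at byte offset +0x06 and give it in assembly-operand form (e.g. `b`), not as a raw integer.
@+06  little-endian(80 97) = 0x9780
  op=0x9780>>10=0x25 ⇒ neg (R)
  [9:7] rd=7 = m

m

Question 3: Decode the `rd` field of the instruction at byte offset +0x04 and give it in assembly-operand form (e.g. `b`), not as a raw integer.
+0x04: 30 d9 ⇒ word 0xd930 (little)
  op=0xd930>>10=0x36 ⇒ band (RR)
  rd@[9:7]=0x2 ⇒ c
  rs@[6:4]=0x3 ⇒ d

c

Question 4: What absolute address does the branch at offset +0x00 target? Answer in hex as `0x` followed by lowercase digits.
off 0x00: read fe 7f as little → 0x7ffe
  op=0x7ffe>>10=0x1f ⇒ jnz (J)
  imm: (w>>0)&0x3ff=0x3fe (s10→-2) → #-2
  target = base 0xc484 + off 0x00 + 2 + imm -2 = 0xc484

0xc484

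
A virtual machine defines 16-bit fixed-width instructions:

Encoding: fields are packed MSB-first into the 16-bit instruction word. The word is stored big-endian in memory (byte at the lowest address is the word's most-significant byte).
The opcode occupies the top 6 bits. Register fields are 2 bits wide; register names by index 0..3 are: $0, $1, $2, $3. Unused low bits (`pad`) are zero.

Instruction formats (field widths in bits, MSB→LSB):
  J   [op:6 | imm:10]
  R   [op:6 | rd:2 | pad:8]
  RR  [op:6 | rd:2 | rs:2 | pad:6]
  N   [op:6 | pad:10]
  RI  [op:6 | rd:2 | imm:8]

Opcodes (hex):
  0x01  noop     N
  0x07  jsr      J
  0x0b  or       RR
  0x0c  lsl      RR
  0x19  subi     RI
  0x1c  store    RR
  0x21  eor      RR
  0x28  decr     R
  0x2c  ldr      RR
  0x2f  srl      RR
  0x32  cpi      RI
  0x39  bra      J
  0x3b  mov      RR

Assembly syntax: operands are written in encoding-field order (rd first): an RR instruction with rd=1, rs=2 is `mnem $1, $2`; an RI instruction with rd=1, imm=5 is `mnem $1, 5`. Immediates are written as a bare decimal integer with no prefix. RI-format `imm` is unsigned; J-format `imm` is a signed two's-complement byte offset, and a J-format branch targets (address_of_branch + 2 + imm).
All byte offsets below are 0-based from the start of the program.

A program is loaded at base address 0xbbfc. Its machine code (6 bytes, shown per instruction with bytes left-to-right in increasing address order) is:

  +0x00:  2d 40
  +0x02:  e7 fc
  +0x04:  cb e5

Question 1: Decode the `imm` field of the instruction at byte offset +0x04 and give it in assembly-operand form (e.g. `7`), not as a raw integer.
229

+0x04: cb e5 ⇒ word 0xcbe5 (big)
  opcode bits[15:10]=0x32: cpi/RI
  [9:8] rd=3 = $3
  [7:0] imm=229 = 229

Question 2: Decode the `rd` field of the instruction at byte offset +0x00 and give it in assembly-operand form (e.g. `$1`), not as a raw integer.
$1

+0x00: 2d 40 ⇒ word 0x2d40 (big)
  opcode bits[15:10]=0xb: or/RR
  rd: (w>>8)&0x3=0x1 → $1
  rs: (w>>6)&0x3=0x1 → $1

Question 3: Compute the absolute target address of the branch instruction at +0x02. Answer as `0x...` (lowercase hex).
+0x02: e7 fc ⇒ word 0xe7fc (big)
  top 6b → 0x39 → bra [J]
  [9:0] imm=1020 (s10→-4) = -4
  target = base 0xbbfc + off 0x02 + 2 + imm -4 = 0xbbfc

0xbbfc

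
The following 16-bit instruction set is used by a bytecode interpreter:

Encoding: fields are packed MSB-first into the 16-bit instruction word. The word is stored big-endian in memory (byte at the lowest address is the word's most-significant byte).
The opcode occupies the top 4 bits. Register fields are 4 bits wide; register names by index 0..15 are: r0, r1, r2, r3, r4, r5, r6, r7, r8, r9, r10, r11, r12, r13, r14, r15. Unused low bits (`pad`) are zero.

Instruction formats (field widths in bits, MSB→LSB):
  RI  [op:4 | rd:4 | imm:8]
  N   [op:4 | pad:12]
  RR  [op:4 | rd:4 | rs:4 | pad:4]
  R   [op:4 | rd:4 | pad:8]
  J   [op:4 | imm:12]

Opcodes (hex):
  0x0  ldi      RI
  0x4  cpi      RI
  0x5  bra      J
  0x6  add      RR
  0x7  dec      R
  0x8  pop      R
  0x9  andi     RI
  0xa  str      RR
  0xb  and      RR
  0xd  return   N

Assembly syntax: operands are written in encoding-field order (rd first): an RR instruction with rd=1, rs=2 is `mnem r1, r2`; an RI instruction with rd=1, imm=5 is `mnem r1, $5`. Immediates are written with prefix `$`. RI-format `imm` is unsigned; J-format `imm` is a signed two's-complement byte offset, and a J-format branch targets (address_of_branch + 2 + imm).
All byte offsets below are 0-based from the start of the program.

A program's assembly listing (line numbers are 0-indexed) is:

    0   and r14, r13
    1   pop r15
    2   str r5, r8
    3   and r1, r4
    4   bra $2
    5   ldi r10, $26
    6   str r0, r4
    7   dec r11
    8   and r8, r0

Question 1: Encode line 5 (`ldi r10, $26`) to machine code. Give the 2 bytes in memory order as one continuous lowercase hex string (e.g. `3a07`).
5. ldi fields op=0x0:4|rd=10:4|imm=26:8 → word 0a1ah → 0a 1a

0a1a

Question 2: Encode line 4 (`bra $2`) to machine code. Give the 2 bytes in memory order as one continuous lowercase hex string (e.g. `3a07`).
5002

L4: bra op=0x5:4|imm=2:12 ⇒ 0x5002 ⇒ big 50 02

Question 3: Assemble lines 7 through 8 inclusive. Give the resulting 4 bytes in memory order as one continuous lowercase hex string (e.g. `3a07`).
7b00b800

L7: dec op=0x7:4|rd=11:4|pad=0:8 ⇒ 0x7b00 ⇒ big 7b 00
L8: and op=0xb:4|rd=8:4|rs=0:4|pad=0:4 ⇒ 0xb800 ⇒ big b8 00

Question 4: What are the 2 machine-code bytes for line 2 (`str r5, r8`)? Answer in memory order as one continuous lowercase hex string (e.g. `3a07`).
L2: str op=0xa:4|rd=5:4|rs=8:4|pad=0:4 ⇒ 0xa580 ⇒ big a5 80

a580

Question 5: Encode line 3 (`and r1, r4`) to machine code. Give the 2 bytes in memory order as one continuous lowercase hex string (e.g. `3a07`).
L3: and op=0xb:4|rd=1:4|rs=4:4|pad=0:4 ⇒ 0xb140 ⇒ big b1 40

b140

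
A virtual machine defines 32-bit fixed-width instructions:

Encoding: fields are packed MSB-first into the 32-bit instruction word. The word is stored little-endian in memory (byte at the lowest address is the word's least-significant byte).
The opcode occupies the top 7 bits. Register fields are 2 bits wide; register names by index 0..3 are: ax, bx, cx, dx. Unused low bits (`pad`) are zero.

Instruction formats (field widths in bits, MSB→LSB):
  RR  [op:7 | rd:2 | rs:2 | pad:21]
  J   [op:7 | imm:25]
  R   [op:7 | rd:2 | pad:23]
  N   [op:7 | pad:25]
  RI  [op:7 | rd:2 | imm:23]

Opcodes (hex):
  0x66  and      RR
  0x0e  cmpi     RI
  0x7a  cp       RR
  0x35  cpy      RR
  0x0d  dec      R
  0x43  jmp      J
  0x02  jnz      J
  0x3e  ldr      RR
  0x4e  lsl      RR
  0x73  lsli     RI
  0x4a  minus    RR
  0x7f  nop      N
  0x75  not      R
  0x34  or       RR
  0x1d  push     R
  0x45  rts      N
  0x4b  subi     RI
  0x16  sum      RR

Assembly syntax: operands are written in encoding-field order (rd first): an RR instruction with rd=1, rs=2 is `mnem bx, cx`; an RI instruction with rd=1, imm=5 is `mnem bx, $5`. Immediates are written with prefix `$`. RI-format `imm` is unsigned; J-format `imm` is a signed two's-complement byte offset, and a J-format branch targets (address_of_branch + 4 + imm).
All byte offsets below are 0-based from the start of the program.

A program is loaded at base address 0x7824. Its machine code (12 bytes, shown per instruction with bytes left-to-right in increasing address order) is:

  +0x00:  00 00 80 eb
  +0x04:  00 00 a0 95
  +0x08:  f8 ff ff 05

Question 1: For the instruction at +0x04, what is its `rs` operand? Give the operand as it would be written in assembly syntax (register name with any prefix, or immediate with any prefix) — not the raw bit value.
bx

off 0x04: read 00 00 a0 95 as little → 0x95a00000
  op=0x95a00000>>25=0x4a ⇒ minus (RR)
  rd: (w>>23)&0x3=0x3 → dx
  rs: (w>>21)&0x3=0x1 → bx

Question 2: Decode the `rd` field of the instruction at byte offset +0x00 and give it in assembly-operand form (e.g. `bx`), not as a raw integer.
dx

off 0x00: read 00 00 80 eb as little → 0xeb800000
  opcode bits[31:25]=0x75: not/R
  rd: (w>>23)&0x3=0x3 → dx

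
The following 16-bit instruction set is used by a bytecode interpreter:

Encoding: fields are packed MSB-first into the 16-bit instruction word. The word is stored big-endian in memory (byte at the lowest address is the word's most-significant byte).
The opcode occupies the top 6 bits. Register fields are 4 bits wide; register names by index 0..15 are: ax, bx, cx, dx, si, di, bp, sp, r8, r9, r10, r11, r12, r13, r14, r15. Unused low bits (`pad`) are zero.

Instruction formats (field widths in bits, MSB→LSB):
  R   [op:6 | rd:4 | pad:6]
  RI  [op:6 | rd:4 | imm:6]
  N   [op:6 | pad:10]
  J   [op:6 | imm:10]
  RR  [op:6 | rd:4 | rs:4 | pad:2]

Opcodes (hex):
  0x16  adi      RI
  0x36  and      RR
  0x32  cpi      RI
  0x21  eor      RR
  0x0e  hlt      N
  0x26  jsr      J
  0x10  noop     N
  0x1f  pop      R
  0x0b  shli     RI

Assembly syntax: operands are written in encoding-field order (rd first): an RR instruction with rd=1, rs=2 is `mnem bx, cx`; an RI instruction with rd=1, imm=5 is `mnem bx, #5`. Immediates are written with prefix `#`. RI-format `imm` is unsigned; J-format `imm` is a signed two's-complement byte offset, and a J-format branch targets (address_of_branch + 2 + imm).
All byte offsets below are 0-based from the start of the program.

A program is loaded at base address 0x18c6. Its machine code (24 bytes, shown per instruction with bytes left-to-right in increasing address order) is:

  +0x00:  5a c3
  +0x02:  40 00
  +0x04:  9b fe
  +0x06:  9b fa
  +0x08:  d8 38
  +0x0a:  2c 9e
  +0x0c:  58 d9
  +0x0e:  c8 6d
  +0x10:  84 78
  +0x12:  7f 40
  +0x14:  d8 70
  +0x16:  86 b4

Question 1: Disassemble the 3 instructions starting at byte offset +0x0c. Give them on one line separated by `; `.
[0c] 58 d9 → 0x58d9
  op=0x58d9>>10=0x16 ⇒ adi (RI)
  rd: (w>>6)&0xf=0x3 → dx
  imm: (w>>0)&0x3f=0x19 → #25
[0e] c8 6d → 0xc86d
  op=0xc86d>>10=0x32 ⇒ cpi (RI)
  rd: (w>>6)&0xf=0x1 → bx
  imm: (w>>0)&0x3f=0x2d → #45
[10] 84 78 → 0x8478
  op=0x8478>>10=0x21 ⇒ eor (RR)
  rd: (w>>6)&0xf=0x1 → bx
  rs: (w>>2)&0xf=0xe → r14

adi dx, #25; cpi bx, #45; eor bx, r14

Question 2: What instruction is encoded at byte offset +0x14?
and bx, r12

+0x14: d8 70 ⇒ word 0xd870 (big)
  op=0xd870>>10=0x36 ⇒ and (RR)
  rd: (w>>6)&0xf=0x1 → bx
  rs: (w>>2)&0xf=0xc → r12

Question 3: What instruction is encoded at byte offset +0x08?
off 0x08: read d8 38 as big → 0xd838
  top 6b → 0x36 → and [RR]
  [9:6] rd=0 = ax
  [5:2] rs=14 = r14

and ax, r14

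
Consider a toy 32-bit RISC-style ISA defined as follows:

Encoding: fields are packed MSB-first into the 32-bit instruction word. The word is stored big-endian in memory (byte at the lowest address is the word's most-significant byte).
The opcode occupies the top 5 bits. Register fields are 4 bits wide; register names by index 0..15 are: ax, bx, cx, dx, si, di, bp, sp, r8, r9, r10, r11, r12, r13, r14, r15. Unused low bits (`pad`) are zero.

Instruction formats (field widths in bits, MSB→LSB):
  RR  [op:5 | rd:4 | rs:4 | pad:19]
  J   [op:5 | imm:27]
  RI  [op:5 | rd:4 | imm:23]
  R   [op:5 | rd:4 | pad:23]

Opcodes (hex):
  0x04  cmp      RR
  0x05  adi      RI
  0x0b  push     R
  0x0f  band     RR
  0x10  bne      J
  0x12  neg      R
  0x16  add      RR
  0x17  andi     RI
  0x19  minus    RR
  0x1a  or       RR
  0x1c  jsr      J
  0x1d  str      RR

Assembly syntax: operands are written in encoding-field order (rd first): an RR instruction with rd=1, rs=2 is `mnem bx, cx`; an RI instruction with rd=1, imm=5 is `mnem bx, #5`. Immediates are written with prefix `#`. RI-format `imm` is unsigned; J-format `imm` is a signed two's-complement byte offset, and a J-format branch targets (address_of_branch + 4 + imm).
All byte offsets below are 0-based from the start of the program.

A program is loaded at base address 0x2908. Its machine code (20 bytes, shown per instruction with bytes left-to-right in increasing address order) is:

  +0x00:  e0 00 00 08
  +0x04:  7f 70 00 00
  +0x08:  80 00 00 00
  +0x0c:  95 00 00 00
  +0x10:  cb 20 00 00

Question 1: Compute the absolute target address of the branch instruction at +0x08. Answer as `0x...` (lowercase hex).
0x2914

+0x08: 80 00 00 00 ⇒ word 0x80000000 (big)
  top 5b → 0x10 → bne [J]
  imm@[26:0]=0x0 ⇒ #0
  target = base 0x2908 + off 0x08 + 4 + imm 0 = 0x2914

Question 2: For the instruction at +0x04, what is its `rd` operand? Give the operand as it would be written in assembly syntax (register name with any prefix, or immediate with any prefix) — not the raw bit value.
r14

[04] 7f 70 00 00 → 0x7f700000
  top 5b → 0xf → band [RR]
  [26:23] rd=14 = r14
  [22:19] rs=14 = r14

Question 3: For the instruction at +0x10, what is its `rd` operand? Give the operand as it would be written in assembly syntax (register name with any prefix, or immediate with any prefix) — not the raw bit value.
bp

off 0x10: read cb 20 00 00 as big → 0xcb200000
  top 5b → 0x19 → minus [RR]
  rd: (w>>23)&0xf=0x6 → bp
  rs: (w>>19)&0xf=0x4 → si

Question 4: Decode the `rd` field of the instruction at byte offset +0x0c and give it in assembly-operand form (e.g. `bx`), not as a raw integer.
r10

@+0c  big-endian(95 00 00 00) = 0x95000000
  top 5b → 0x12 → neg [R]
  [26:23] rd=10 = r10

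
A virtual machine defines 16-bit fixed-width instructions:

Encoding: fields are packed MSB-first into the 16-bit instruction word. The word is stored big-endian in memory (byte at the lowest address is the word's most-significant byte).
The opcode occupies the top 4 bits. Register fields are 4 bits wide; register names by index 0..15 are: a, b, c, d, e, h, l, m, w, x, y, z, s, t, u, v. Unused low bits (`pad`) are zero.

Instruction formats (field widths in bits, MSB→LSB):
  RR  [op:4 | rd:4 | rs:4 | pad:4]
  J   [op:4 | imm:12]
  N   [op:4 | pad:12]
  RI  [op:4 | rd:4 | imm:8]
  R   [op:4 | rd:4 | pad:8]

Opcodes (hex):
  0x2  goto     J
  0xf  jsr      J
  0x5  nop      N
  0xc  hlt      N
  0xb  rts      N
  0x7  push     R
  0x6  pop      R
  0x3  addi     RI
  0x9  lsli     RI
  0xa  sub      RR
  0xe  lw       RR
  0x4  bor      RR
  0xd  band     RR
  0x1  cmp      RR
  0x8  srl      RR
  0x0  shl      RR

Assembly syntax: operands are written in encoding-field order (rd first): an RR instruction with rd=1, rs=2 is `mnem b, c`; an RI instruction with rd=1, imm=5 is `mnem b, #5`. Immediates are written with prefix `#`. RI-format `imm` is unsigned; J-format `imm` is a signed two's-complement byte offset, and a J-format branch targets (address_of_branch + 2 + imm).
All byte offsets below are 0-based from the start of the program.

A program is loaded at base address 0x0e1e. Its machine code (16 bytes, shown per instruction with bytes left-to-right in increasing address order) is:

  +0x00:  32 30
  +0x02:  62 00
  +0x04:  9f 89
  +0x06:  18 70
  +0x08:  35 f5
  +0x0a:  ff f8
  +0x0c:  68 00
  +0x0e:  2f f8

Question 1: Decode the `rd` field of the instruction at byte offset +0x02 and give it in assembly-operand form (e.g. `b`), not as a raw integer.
off 0x02: read 62 00 as big → 0x6200
  op=0x6200>>12=0x6 ⇒ pop (R)
  [11:8] rd=2 = c

c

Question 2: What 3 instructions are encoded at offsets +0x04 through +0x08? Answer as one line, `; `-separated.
@+04  big-endian(9f 89) = 0x9f89
  opcode bits[15:12]=0x9: lsli/RI
  [11:8] rd=15 = v
  [7:0] imm=137 = #137
@+06  big-endian(18 70) = 0x1870
  opcode bits[15:12]=0x1: cmp/RR
  [11:8] rd=8 = w
  [7:4] rs=7 = m
@+08  big-endian(35 f5) = 0x35f5
  opcode bits[15:12]=0x3: addi/RI
  [11:8] rd=5 = h
  [7:0] imm=245 = #245

lsli v, #137; cmp w, m; addi h, #245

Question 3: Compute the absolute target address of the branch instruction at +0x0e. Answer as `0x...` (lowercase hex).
0x0e26

off 0x0e: read 2f f8 as big → 0x2ff8
  opcode bits[15:12]=0x2: goto/J
  imm: (w>>0)&0xfff=0xff8 (s12→-8) → #-8
  target = base 0x0e1e + off 0x0e + 2 + imm -8 = 0x0e26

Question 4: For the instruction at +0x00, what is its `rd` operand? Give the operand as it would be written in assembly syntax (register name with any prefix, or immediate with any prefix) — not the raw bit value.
@+00  big-endian(32 30) = 0x3230
  opcode bits[15:12]=0x3: addi/RI
  rd@[11:8]=0x2 ⇒ c
  imm@[7:0]=0x30 ⇒ #48

c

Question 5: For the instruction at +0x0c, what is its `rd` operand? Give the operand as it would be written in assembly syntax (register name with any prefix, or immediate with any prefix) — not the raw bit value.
[0c] 68 00 → 0x6800
  top 4b → 0x6 → pop [R]
  rd: (w>>8)&0xf=0x8 → w

w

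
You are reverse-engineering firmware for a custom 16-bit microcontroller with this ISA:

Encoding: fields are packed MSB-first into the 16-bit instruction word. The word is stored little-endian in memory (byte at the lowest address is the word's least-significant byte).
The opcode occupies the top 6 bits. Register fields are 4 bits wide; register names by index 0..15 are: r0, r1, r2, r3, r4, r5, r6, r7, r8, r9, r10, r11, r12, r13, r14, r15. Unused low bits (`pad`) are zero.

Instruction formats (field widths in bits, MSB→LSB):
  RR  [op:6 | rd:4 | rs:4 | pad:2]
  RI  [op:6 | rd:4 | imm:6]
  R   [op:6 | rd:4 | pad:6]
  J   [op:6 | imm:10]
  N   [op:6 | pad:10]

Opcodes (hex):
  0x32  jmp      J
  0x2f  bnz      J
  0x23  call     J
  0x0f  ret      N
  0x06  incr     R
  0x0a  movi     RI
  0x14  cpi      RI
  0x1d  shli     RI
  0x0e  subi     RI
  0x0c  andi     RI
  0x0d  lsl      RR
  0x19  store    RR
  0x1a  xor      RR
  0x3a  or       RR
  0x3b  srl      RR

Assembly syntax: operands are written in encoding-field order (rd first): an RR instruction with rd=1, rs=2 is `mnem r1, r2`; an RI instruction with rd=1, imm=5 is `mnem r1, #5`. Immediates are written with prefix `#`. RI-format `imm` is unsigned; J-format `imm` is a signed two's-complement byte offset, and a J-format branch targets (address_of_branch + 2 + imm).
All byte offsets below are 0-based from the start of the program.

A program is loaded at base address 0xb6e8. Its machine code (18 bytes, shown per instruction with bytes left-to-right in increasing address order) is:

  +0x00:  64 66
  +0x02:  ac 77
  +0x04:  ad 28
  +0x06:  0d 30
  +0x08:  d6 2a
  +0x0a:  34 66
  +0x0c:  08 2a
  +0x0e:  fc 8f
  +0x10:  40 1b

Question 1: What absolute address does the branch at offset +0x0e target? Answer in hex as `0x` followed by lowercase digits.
0xb6f4

off 0x0e: read fc 8f as little → 0x8ffc
  opcode bits[15:10]=0x23: call/J
  [9:0] imm=1020 (s10→-4) = #-4
  target = base 0xb6e8 + off 0x0e + 2 + imm -4 = 0xb6f4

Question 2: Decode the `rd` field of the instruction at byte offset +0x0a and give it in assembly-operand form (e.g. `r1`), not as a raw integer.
[0a] 34 66 → 0x6634
  op=0x6634>>10=0x19 ⇒ store (RR)
  rd@[9:6]=0x8 ⇒ r8
  rs@[5:2]=0xd ⇒ r13

r8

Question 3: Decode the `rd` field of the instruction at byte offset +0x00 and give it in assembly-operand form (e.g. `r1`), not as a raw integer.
r9

[00] 64 66 → 0x6664
  opcode bits[15:10]=0x19: store/RR
  rd: (w>>6)&0xf=0x9 → r9
  rs: (w>>2)&0xf=0x9 → r9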